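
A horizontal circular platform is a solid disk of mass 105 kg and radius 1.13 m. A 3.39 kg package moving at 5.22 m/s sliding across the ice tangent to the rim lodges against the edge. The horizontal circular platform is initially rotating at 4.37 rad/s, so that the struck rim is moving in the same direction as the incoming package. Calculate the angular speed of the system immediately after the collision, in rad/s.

The axle reaction passes through the central axle and exerts no torque about it; angular momentum about the central axle is conserved through the impact.
I_p = ½(105)(1.13)² = 67.04 kg·m². Taking the sense of the package's angular momentum as positive, L_{package} = m v R = (3.39)(5.22)(1.13) = 20.00 kg·m²/s.
L_i = +I_p ω_p + m v R = +(67.04)(4.37) + 20.00 = 312.9 kg·m²/s.
After sticking, I_f = I_p + m R² = 67.04 + (3.39)(1.13)² = 71.37 kg·m².
ω_f = L_i / I_f = 312.9 / 71.37 = 4.385 rad/s.

|ω_f| ≈ 4.39 rad/s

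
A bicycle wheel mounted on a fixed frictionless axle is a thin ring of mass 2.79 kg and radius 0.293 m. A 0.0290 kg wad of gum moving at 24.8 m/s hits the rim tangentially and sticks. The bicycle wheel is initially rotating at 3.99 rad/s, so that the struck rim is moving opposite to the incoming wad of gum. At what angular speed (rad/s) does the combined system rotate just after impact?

About the axle the impulsive forces during the collision are internal, so angular momentum about that axis is conserved.
I_p = (2.79)(0.293)² = 0.2395 kg·m². Taking the sense of the wad of gum's angular momentum as positive, L_{wad} = m v R = (0.0290)(24.8)(0.293) = 0.2107 kg·m²/s.
L_i = −I_p ω_p + m v R = −(0.2395)(3.99) + 0.2107 = -0.7450 kg·m²/s.
After sticking, I_f = I_p + m R² = 0.2395 + (0.0290)(0.293)² = 0.2420 kg·m².
ω_f = L_i / I_f = -0.7450 / 0.2420 = -3.078 rad/s.

|ω_f| ≈ 3.08 rad/s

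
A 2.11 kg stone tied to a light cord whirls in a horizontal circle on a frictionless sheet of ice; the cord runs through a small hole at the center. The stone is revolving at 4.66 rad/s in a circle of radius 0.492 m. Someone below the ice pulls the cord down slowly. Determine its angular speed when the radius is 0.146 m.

ω₂ ≈ 52.9 rad/s

No torque about the axis ⇒ m r₁² ω₁ = m r₂² ω₂.
ω₂ = ω₁ (r₁/r₂)² = (4.66)(0.492/0.146)² = 52.92 rad/s.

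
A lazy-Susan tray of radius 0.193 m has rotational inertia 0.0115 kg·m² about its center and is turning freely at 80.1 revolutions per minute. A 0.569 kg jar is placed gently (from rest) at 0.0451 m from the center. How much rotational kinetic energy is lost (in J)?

No external torque acts about the center; L_before = L_after.
Added inertia Σmr² = (0.569)(0.0451)² = 0.001157 kg·m²; I_f = 0.01150 + 0.001157 = 0.01266 kg·m².
ω_f = I_p ω_i / I_f = (0.01150)(80.1) / 0.01266 = 72.78 rpm.
KE_i = ½(0.01150)(8.388 rad/s)² = 0.4046 J; KE_f = ½(0.01266)(7.621)² = 0.3676 J.

energy lost ≈ 0.0370 J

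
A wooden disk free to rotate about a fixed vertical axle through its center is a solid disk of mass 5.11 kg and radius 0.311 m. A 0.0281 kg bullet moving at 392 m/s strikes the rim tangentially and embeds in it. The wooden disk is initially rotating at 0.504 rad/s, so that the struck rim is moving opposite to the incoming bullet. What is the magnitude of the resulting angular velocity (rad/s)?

About the axle the impulsive forces during the collision are internal, so angular momentum about that axis is conserved.
I_p = ½(5.11)(0.311)² = 0.2471 kg·m². Taking the sense of the bullet's angular momentum as positive, L_{bullet} = m v R = (0.0281)(392)(0.311) = 3.426 kg·m²/s.
L_i = −I_p ω_p + m v R = −(0.2471)(0.504) + 3.426 = 3.301 kg·m²/s.
After sticking, I_f = I_p + m R² = 0.2471 + (0.0281)(0.311)² = 0.2498 kg·m².
ω_f = L_i / I_f = 3.301 / 0.2498 = 13.21 rad/s.

|ω_f| ≈ 13.2 rad/s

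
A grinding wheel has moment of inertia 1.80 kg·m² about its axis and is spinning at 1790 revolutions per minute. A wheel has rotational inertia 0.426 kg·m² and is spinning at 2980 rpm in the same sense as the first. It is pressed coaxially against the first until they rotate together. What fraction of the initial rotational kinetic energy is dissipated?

fraction ≈ 0.0511

No external torque acts about the common axis, so total angular momentum is conserved.
Taking A's sense as positive: L = (1.800)(1790) + (0.4260)(2980) = 4491 kg·m²·rpm.
Combined I = 1.800 + 0.4260 = 2.226 kg·m².
ω_f = L / I = 4491 / 2.226 = 2018 rpm.
KE_i = ½ΣIω² = 52370 J; KE_f = ½(2.226)(211.3)² = 49690 J.
Fraction dissipated = (KE_i − KE_f)/KE_i = 0.05108.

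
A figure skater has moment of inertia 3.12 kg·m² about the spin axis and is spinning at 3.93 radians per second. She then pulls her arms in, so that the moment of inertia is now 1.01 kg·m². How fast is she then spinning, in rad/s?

Angular momentum about the spin axis is conserved since the torque about it is zero.
ω₂ = I₁ω₁ / I₂ = (3.120)(3.93 rad/s) / (1.010) = 12.14 rad/s.

ω₂ ≈ 12.1 rad/s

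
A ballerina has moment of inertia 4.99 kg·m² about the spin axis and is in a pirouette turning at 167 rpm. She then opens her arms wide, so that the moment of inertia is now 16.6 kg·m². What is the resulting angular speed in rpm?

ω₂ ≈ 50.2 rpm

With no external torque about the axis, L is conserved: I₁ω₁ = I₂ω₂.
ω₂ = I₁ω₁ / I₂ = (4.990)(167 rpm) / (16.60) = 50.20 rpm.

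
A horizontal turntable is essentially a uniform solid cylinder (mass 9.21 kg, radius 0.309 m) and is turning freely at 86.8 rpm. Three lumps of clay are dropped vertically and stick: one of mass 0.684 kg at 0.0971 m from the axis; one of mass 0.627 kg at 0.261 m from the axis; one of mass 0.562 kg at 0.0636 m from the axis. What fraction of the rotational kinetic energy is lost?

fraction ≈ 0.105

No external torque acts about the axis; L_before = L_after.
I_p = ½(9.21)(0.309)² = 0.4397 kg·m².
Added inertia Σmr² = (0.684)(0.0971)² + (0.627)(0.261)² + (0.562)(0.0636)² = 0.05143 kg·m²; I_f = 0.4397 + 0.05143 = 0.4911 kg·m².
ω_f = I_p ω_i / I_f = (0.4397)(86.8) / 0.4911 = 77.71 rpm.
KE_i = ½(0.4397)(9.090 rad/s)² = 18.16 J; KE_f = ½(0.4911)(8.138)² = 16.26 J.
Fraction lost = 0.1047.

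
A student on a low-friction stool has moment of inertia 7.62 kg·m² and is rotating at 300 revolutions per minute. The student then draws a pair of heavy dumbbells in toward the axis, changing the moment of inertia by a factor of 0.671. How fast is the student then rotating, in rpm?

ω₂ ≈ 447 rpm

Angular momentum about the spin axis is conserved since the torque about it is zero.
I₂ = 0.671 × 7.62 = 5.113 kg·m².
ω₂ = I₁ω₁ / I₂ = (7.620)(300 rpm) / (5.113) = 447.1 rpm.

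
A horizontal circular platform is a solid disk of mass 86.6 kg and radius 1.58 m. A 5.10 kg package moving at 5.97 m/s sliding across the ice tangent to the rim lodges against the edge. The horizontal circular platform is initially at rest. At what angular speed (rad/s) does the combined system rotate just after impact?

About the central axle the impulsive forces during the collision are internal, so angular momentum about that axis is conserved.
I_p = ½(86.6)(1.58)² = 108.1 kg·m². Taking the sense of the package's angular momentum as positive, L_{package} = m v R = (5.10)(5.97)(1.58) = 48.11 kg·m²/s.
L_i = 0 + 48.11 = 48.11 kg·m²/s.
After sticking, I_f = I_p + m R² = 108.1 + (5.10)(1.58)² = 120.8 kg·m².
ω_f = L_i / I_f = 48.11 / 120.8 = 0.3981 rad/s.

|ω_f| ≈ 0.398 rad/s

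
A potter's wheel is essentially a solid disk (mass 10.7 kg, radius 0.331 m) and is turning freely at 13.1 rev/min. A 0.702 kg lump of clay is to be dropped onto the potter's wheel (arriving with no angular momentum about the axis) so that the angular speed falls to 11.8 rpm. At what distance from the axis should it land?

r ≈ 0.303 m

No external torque acts about the axis; L_before = L_after.
I_p = ½(10.7)(0.331)² = 0.5862 kg·m².
I_p ω_i = (I_p + m r²) ω_f ⇒ m r² = I_p(ω_i/ω_f − 1) = 0.5862(13.1/11.8 − 1) = 0.06458 kg·m².
r = √(0.06458/0.702) = 0.3033 m.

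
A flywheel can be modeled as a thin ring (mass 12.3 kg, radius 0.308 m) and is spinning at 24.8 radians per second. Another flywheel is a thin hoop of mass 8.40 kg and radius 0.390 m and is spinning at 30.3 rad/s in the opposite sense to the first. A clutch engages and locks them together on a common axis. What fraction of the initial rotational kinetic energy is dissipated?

fraction ≈ 0.979

No external torque acts about the common axis, so total angular momentum is conserved.
Moments of inertia: I_A = (12.3)(0.308)² = 1.167 kg·m²; I_B = (8.40)(0.390)² = 1.278 kg·m².
Taking A's sense as positive: L = (1.167)(24.8) − (1.278)(30.3) = -9.775 kg·m²·rad/s.
Combined I = 1.167 + 1.278 = 2.444 kg·m².
ω_f = L / I = -9.775 / 2.444 = -3.999 rad/s.
KE_i = ½ΣIω² = 945.3 J; KE_f = ½(2.444)(3.999)² = 19.54 J.
Fraction dissipated = (KE_i − KE_f)/KE_i = 0.9793.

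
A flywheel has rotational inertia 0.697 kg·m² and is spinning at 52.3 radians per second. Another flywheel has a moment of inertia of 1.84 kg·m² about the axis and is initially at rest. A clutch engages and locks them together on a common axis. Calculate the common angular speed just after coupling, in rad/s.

|ω_f| ≈ 14.4 rad/s

The coupling torques are internal; angular momentum about the shared axis is conserved.
Taking A's sense as positive: L = (0.6970)(52.3) = 36.45 kg·m²·rad/s.
Combined I = 0.6970 + 1.840 = 2.537 kg·m².
ω_f = L / I = 36.45 / 2.537 = 14.37 rad/s.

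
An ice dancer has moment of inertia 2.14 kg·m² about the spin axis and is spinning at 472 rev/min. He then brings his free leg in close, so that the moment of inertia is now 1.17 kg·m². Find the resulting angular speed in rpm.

ω₂ ≈ 863 rpm

With no external torque about the axis, L is conserved: I₁ω₁ = I₂ω₂.
ω₂ = I₁ω₁ / I₂ = (2.140)(472 rpm) / (1.170) = 863.3 rpm.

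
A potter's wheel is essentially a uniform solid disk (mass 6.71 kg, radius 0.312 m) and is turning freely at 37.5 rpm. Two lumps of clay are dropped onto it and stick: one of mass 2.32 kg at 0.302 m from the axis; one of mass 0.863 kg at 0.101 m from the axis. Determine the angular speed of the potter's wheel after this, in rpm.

ω_f ≈ 22.4 rpm

The added mass arrives with no angular momentum about the axis, and any external torque about the axis is negligible, so the system's angular momentum is conserved.
I_p = ½(6.71)(0.312)² = 0.3266 kg·m².
Added inertia Σmr² = (2.32)(0.302)² + (0.863)(0.101)² = 0.2204 kg·m²; I_f = 0.3266 + 0.2204 = 0.5470 kg·m².
ω_f = I_p ω_i / I_f = (0.3266)(37.5) / 0.5470 = 22.39 rpm.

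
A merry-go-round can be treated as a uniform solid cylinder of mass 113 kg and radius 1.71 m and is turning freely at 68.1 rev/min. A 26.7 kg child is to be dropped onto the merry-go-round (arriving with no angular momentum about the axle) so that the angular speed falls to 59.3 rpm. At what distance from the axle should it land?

The added mass arrives with no angular momentum about the axle, and any external torque about the axle is negligible, so the system's angular momentum is conserved.
I_p = ½(113)(1.71)² = 165.2 kg·m².
I_p ω_i = (I_p + m r²) ω_f ⇒ m r² = I_p(ω_i/ω_f − 1) = 165.2(68.1/59.3 − 1) = 24.52 kg·m².
r = √(24.52/26.7) = 0.9582 m.

r ≈ 0.958 m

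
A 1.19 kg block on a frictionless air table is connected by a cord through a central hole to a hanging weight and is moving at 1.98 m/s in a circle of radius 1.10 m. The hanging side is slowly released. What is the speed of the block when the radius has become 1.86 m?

The only horizontal force on the mass is along the cord (radial), so it exerts no torque about the hole and angular momentum m v r is conserved.
v₂ = v₁ r₁ / r₂ = (1.98)(1.10) / (1.86) = 1.171 m/s.

v₂ ≈ 1.17 m/s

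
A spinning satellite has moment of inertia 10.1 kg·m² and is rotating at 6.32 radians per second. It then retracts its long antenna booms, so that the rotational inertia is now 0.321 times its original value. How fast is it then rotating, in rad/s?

With no external torque about the axis, L is conserved: I₁ω₁ = I₂ω₂.
I₂ = 0.321 × 10.1 = 3.242 kg·m².
ω₂ = I₁ω₁ / I₂ = (10.10)(6.32 rad/s) / (3.242) = 19.69 rad/s.

ω₂ ≈ 19.7 rad/s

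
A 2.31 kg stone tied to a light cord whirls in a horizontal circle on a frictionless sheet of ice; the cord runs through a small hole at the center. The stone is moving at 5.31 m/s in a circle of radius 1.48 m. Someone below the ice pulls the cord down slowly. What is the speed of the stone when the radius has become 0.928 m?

The only horizontal force on the mass is along the cord (radial), so it exerts no torque about the hole and angular momentum m v r is conserved.
v₂ = v₁ r₁ / r₂ = (5.31)(1.48) / (0.928) = 8.469 m/s.

v₂ ≈ 8.47 m/s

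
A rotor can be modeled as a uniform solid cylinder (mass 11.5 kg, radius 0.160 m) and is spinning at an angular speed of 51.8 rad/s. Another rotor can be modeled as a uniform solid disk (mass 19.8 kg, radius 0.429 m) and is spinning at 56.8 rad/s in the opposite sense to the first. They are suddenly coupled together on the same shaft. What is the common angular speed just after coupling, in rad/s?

No external torque acts about the common axis, so total angular momentum is conserved.
Moments of inertia: I_A = ½(11.5)(0.160)² = 0.1472 kg·m²; I_B = ½(19.8)(0.429)² = 1.822 kg·m².
Taking A's sense as positive: L = (0.1472)(51.8) − (1.822)(56.8) = -95.86 kg·m²·rad/s.
Combined I = 0.1472 + 1.822 = 1.969 kg·m².
ω_f = L / I = -95.86 / 1.969 = -48.68 rad/s.

|ω_f| ≈ 48.7 rad/s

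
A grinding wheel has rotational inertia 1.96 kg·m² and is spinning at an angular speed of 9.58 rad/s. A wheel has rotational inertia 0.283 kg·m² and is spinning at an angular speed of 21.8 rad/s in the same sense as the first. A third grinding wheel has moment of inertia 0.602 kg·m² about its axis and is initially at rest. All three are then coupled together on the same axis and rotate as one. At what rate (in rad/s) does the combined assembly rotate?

No external torque acts about the common axis, so total angular momentum is conserved.
Taking A's sense as positive: L = (1.960)(9.58) + (0.2830)(21.8) = 24.95 kg·m²·rad/s.
Combined I = 1.960 + 0.2830 + 0.6020 = 2.845 kg·m².
ω_f = L / I = 24.95 / 2.845 = 8.768 rad/s.

|ω_f| ≈ 8.77 rad/s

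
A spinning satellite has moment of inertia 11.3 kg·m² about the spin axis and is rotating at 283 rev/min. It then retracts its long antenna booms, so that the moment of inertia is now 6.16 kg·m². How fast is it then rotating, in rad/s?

Angular momentum about the spin axis is conserved since the torque about it is zero.
ω₂ = I₁ω₁ / I₂ = (11.30)(283 rpm) / (6.160) = 519.1 rpm = 54.36 rad/s.

ω₂ ≈ 54.4 rad/s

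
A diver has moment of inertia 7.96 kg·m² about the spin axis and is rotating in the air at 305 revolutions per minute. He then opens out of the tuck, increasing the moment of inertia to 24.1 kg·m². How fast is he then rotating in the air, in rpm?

ω₂ ≈ 101 rpm

Angular momentum about the spin axis is conserved since the torque about it is zero.
ω₂ = I₁ω₁ / I₂ = (7.960)(305 rpm) / (24.10) = 100.7 rpm.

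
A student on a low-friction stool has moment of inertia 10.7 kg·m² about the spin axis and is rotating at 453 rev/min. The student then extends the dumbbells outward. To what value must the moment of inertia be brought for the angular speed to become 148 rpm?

With no external torque about the axis, L is conserved: I₁ω₁ = I₂ω₂.
I₂ = I₁ω₁ / ω₂ = (10.7)(453) / (148) = 32.75 kg·m².

I₂ ≈ 32.8 kg·m²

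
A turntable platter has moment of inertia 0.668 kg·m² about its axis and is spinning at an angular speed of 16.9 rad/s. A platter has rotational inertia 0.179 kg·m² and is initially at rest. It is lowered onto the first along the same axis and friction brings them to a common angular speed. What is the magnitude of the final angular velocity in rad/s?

|ω_f| ≈ 13.3 rad/s

The coupling torques are internal; angular momentum about the shared axis is conserved.
Taking A's sense as positive: L = (0.6680)(16.9) = 11.29 kg·m²·rad/s.
Combined I = 0.6680 + 0.1790 = 0.8470 kg·m².
ω_f = L / I = 11.29 / 0.8470 = 13.33 rad/s.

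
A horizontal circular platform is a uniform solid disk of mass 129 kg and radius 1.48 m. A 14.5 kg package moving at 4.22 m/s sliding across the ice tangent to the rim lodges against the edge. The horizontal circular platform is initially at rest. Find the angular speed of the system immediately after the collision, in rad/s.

The axle reaction passes through the central axle and exerts no torque about it; angular momentum about the central axle is conserved through the impact.
I_p = ½(129)(1.48)² = 141.3 kg·m². Taking the sense of the package's angular momentum as positive, L_{package} = m v R = (14.5)(4.22)(1.48) = 90.56 kg·m²/s.
L_i = 0 + 90.56 = 90.56 kg·m²/s.
After sticking, I_f = I_p + m R² = 141.3 + (14.5)(1.48)² = 173.0 kg·m².
ω_f = L_i / I_f = 90.56 / 173.0 = 0.5233 rad/s.

|ω_f| ≈ 0.523 rad/s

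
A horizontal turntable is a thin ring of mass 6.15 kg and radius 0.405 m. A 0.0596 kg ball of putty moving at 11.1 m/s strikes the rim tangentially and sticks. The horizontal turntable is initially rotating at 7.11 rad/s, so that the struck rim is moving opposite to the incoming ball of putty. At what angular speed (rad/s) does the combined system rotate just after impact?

The axle reaction passes through the axle and exerts no torque about it; angular momentum about the axle is conserved through the impact.
I_p = (6.15)(0.405)² = 1.009 kg·m². Taking the sense of the ball of putty's angular momentum as positive, L_{ball} = m v R = (0.0596)(11.1)(0.405) = 0.2679 kg·m²/s.
L_i = −I_p ω_p + m v R = −(1.009)(7.11) + 0.2679 = -6.904 kg·m²/s.
After sticking, I_f = I_p + m R² = 1.009 + (0.0596)(0.405)² = 1.019 kg·m².
ω_f = L_i / I_f = -6.904 / 1.019 = -6.779 rad/s.

|ω_f| ≈ 6.78 rad/s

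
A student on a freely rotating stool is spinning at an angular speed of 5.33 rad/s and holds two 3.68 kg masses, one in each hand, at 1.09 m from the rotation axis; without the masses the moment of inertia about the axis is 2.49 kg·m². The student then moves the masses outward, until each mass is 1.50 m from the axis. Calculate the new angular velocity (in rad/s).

Angular momentum about the spin axis is conserved since the torque about it is zero.
I₁ = 2.49 + 2(3.68)(1.09)² = 11.23 kg·m²; I₂ = 2.49 + 2(3.68)(1.50)² = 19.05 kg·m².
ω₂ = I₁ω₁ / I₂ = (11.23)(5.33 rad/s) / (19.05) = 3.143 rad/s.

ω₂ ≈ 3.14 rad/s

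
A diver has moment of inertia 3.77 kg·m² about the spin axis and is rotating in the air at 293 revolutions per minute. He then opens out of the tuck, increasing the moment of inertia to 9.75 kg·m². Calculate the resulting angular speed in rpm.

ω₂ ≈ 113 rpm

No external torque acts about the spin axis, so angular momentum is conserved.
ω₂ = I₁ω₁ / I₂ = (3.770)(293 rpm) / (9.750) = 113.3 rpm.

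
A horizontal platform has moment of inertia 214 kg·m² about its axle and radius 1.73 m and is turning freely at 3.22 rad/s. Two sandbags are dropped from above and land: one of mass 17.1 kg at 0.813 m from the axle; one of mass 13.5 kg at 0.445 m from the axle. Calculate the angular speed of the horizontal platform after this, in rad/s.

No external torque acts about the axle; L_before = L_after.
Added inertia Σmr² = (17.1)(0.813)² + (13.5)(0.445)² = 13.98 kg·m²; I_f = 214.0 + 13.98 = 228.0 kg·m².
ω_f = I_p ω_i / I_f = (214.0)(3.22) / 228.0 = 3.023 rad/s.

ω_f ≈ 3.02 rad/s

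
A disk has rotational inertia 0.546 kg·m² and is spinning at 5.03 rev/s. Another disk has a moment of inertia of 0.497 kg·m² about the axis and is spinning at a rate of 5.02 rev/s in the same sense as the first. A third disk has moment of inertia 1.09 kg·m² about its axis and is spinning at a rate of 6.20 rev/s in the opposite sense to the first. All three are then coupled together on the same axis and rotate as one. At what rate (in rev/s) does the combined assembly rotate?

|ω_f| ≈ 0.711 rev/s

No external torque acts about the common axis, so total angular momentum is conserved.
Taking A's sense as positive: L = (0.5460)(5.03) + (0.4970)(5.02) − (1.090)(6.20) = -1.517 kg·m²·rev/s.
Combined I = 0.5460 + 0.4970 + 1.090 = 2.133 kg·m².
ω_f = L / I = -1.517 / 2.133 = -0.7111 rev/s.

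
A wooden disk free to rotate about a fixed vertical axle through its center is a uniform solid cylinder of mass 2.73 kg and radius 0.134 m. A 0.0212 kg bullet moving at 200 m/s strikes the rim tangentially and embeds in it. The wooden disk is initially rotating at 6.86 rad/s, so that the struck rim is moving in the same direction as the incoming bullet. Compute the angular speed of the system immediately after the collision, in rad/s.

The axle reaction passes through the axle and exerts no torque about it; angular momentum about the axle is conserved through the impact.
I_p = ½(2.73)(0.134)² = 0.02451 kg·m². Taking the sense of the bullet's angular momentum as positive, L_{bullet} = m v R = (0.0212)(200)(0.134) = 0.5682 kg·m²/s.
L_i = +I_p ω_p + m v R = +(0.02451)(6.86) + 0.5682 = 0.7363 kg·m²/s.
After sticking, I_f = I_p + m R² = 0.02451 + (0.0212)(0.134)² = 0.02489 kg·m².
ω_f = L_i / I_f = 0.7363 / 0.02489 = 29.58 rad/s.

|ω_f| ≈ 29.6 rad/s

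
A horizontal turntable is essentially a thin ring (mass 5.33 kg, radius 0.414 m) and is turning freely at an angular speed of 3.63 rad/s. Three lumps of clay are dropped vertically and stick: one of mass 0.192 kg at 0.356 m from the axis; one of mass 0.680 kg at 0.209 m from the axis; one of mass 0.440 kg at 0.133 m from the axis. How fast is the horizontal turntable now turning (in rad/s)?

ω_f ≈ 3.40 rad/s

The added mass arrives with no angular momentum about the axis, and any external torque about the axis is negligible, so the system's angular momentum is conserved.
I_p = (5.33)(0.414)² = 0.9135 kg·m².
Added inertia Σmr² = (0.192)(0.356)² + (0.680)(0.209)² + (0.440)(0.133)² = 0.06182 kg·m²; I_f = 0.9135 + 0.06182 = 0.9754 kg·m².
ω_f = I_p ω_i / I_f = (0.9135)(3.63) / 0.9754 = 3.400 rad/s.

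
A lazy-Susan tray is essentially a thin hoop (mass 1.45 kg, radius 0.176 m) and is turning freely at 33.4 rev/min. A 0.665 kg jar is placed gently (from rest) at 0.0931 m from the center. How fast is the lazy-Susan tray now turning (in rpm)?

ω_f ≈ 29.6 rpm

The added mass arrives with no angular momentum about the center, and any external torque about the center is negligible, so the system's angular momentum is conserved.
I_p = (1.45)(0.176)² = 0.04492 kg·m².
Added inertia Σmr² = (0.665)(0.0931)² = 0.005764 kg·m²; I_f = 0.04492 + 0.005764 = 0.05068 kg·m².
ω_f = I_p ω_i / I_f = (0.04492)(33.4) / 0.05068 = 29.60 rpm.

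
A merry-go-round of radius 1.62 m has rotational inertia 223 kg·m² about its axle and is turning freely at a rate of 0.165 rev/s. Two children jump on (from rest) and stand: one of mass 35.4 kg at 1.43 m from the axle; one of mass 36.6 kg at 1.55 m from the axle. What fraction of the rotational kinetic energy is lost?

No external torque acts about the axle; L_before = L_after.
Added inertia Σmr² = (35.4)(1.43)² + (36.6)(1.55)² = 160.3 kg·m²; I_f = 223.0 + 160.3 = 383.3 kg·m².
ω_f = I_p ω_i / I_f = (223.0)(0.165) / 383.3 = 0.09599 rev/s.
KE_i = ½(223.0)(1.037 rad/s)² = 119.8 J; KE_f = ½(383.3)(0.6031)² = 69.72 J.
Fraction lost = 0.4182.

fraction ≈ 0.418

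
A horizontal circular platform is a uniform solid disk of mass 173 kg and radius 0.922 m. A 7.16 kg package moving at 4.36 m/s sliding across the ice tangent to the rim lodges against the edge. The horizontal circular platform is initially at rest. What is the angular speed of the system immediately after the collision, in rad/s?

About the central axle the impulsive forces during the collision are internal, so angular momentum about that axis is conserved.
I_p = ½(173)(0.922)² = 73.53 kg·m². Taking the sense of the package's angular momentum as positive, L_{package} = m v R = (7.16)(4.36)(0.922) = 28.78 kg·m²/s.
L_i = 0 + 28.78 = 28.78 kg·m²/s.
After sticking, I_f = I_p + m R² = 73.53 + (7.16)(0.922)² = 79.62 kg·m².
ω_f = L_i / I_f = 28.78 / 79.62 = 0.3615 rad/s.

|ω_f| ≈ 0.362 rad/s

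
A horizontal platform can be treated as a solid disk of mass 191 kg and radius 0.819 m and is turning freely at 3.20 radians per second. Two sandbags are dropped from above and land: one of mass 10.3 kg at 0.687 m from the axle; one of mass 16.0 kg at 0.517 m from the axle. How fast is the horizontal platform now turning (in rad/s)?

The added mass arrives with no angular momentum about the axle, and any external torque about the axle is negligible, so the system's angular momentum is conserved.
I_p = ½(191)(0.819)² = 64.06 kg·m².
Added inertia Σmr² = (10.3)(0.687)² + (16.0)(0.517)² = 9.138 kg·m²; I_f = 64.06 + 9.138 = 73.20 kg·m².
ω_f = I_p ω_i / I_f = (64.06)(3.20) / 73.20 = 2.801 rad/s.

ω_f ≈ 2.80 rad/s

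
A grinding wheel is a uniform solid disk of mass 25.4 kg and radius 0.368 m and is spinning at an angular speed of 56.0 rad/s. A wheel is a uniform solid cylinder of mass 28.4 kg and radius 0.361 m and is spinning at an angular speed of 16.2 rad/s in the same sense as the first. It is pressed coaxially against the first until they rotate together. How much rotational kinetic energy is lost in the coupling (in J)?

ΔKE lost ≈ 706 J

No external torque acts about the common axis, so total angular momentum is conserved.
Moments of inertia: I_A = ½(25.4)(0.368)² = 1.720 kg·m²; I_B = ½(28.4)(0.361)² = 1.851 kg·m².
Taking A's sense as positive: L = (1.720)(56.0) + (1.851)(16.2) = 126.3 kg·m²·rad/s.
Combined I = 1.720 + 1.851 = 3.570 kg·m².
ω_f = L / I = 126.3 / 3.570 = 35.37 rad/s.
KE_i = ½ΣIω² = 2940 J; KE_f = ½(3.570)(35.37)² = 2234 J.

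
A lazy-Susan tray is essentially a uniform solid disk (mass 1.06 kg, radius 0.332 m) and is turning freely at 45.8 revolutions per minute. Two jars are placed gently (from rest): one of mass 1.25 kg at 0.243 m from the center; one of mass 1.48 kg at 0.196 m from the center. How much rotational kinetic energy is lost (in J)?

energy lost ≈ 0.464 J

The added mass arrives with no angular momentum about the center, and any external torque about the center is negligible, so the system's angular momentum is conserved.
I_p = ½(1.06)(0.332)² = 0.05842 kg·m².
Added inertia Σmr² = (1.25)(0.243)² + (1.48)(0.196)² = 0.1307 kg·m²; I_f = 0.05842 + 0.1307 = 0.1891 kg·m².
ω_f = I_p ω_i / I_f = (0.05842)(45.8) / 0.1891 = 14.15 rpm.
KE_i = ½(0.05842)(4.796 rad/s)² = 0.6719 J; KE_f = ½(0.1891)(1.482)² = 0.2076 J.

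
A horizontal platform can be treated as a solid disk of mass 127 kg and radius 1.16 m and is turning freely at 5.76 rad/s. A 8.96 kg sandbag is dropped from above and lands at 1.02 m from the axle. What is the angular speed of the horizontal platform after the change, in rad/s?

ω_f ≈ 5.19 rad/s

No external torque acts about the axle; L_before = L_after.
I_p = ½(127)(1.16)² = 85.45 kg·m².
Added inertia Σmr² = (8.96)(1.02)² = 9.322 kg·m²; I_f = 85.45 + 9.322 = 94.77 kg·m².
ω_f = I_p ω_i / I_f = (85.45)(5.76) / 94.77 = 5.193 rad/s.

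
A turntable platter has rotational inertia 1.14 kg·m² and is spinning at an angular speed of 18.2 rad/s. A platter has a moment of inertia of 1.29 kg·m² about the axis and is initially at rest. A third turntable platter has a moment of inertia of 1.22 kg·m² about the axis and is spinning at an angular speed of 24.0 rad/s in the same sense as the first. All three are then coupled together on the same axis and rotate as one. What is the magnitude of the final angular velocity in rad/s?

No external torque acts about the common axis, so total angular momentum is conserved.
Taking A's sense as positive: L = (1.140)(18.2) + (1.220)(24.0) = 50.03 kg·m²·rad/s.
Combined I = 1.140 + 1.290 + 1.220 = 3.650 kg·m².
ω_f = L / I = 50.03 / 3.650 = 13.71 rad/s.

|ω_f| ≈ 13.7 rad/s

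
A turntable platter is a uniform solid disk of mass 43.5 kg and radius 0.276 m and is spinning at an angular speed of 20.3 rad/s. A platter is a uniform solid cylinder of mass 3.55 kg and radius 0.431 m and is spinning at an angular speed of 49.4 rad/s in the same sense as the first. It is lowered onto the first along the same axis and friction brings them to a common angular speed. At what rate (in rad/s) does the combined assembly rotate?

|ω_f| ≈ 25.1 rad/s

The coupling torques are internal; angular momentum about the shared axis is conserved.
Moments of inertia: I_A = ½(43.5)(0.276)² = 1.657 kg·m²; I_B = ½(3.55)(0.431)² = 0.3297 kg·m².
Taking A's sense as positive: L = (1.657)(20.3) + (0.3297)(49.4) = 49.92 kg·m²·rad/s.
Combined I = 1.657 + 0.3297 = 1.987 kg·m².
ω_f = L / I = 49.92 / 1.987 = 25.13 rad/s.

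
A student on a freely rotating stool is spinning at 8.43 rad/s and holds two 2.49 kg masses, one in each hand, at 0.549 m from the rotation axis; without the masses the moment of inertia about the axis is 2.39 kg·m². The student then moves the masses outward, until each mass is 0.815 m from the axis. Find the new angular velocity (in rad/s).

No external torque acts about the spin axis, so angular momentum is conserved.
I₁ = 2.39 + 2(2.49)(0.549)² = 3.891 kg·m²; I₂ = 2.39 + 2(2.49)(0.815)² = 5.698 kg·m².
ω₂ = I₁ω₁ / I₂ = (3.891)(8.43 rad/s) / (5.698) = 5.757 rad/s.

ω₂ ≈ 5.76 rad/s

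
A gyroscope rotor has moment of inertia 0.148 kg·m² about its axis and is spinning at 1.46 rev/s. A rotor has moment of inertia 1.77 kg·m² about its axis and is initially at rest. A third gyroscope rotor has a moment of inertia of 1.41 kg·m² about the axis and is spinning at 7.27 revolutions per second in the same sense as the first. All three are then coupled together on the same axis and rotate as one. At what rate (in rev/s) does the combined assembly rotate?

No external torque acts about the common axis, so total angular momentum is conserved.
Taking A's sense as positive: L = (0.1480)(1.46) + (1.410)(7.27) = 10.47 kg·m²·rev/s.
Combined I = 0.1480 + 1.770 + 1.410 = 3.328 kg·m².
ω_f = L / I = 10.47 / 3.328 = 3.145 rev/s.

|ω_f| ≈ 3.15 rev/s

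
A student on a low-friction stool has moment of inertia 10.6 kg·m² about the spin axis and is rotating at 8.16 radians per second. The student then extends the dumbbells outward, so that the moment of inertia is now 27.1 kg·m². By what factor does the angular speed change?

No external torque acts about the spin axis, so angular momentum is conserved.
ω₂/ω₁ = I₁/I₂ = 10.60 / 27.10 = 0.3911.

ω₂/ω₁ ≈ 0.391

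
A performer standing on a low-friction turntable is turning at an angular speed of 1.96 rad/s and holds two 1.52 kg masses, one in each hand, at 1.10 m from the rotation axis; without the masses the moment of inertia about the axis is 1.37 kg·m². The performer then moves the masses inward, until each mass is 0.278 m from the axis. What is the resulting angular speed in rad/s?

With no external torque about the axis, L is conserved: I₁ω₁ = I₂ω₂.
I₁ = 1.37 + 2(1.52)(1.10)² = 5.048 kg·m²; I₂ = 1.37 + 2(1.52)(0.278)² = 1.605 kg·m².
ω₂ = I₁ω₁ / I₂ = (5.048)(1.96 rad/s) / (1.605) = 6.165 rad/s.

ω₂ ≈ 6.17 rad/s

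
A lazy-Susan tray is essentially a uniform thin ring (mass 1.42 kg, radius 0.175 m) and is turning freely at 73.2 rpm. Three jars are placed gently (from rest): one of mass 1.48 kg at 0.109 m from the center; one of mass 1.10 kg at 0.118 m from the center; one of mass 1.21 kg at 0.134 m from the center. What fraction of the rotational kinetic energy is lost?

fraction ≈ 0.557

The added mass arrives with no angular momentum about the center, and any external torque about the center is negligible, so the system's angular momentum is conserved.
I_p = (1.42)(0.175)² = 0.04349 kg·m².
Added inertia Σmr² = (1.48)(0.109)² + (1.10)(0.118)² + (1.21)(0.134)² = 0.05463 kg·m²; I_f = 0.04349 + 0.05463 = 0.09811 kg·m².
ω_f = I_p ω_i / I_f = (0.04349)(73.2) / 0.09811 = 32.44 rpm.
KE_i = ½(0.04349)(7.665 rad/s)² = 1.278 J; KE_f = ½(0.09811)(3.398)² = 0.5663 J.
Fraction lost = 0.5568.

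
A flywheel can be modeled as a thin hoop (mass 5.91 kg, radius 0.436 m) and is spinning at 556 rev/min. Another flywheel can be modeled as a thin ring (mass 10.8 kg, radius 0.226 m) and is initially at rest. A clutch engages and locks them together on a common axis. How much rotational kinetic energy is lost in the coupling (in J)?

ΔKE lost ≈ 627 J

No external torque acts about the common axis, so total angular momentum is conserved.
Moments of inertia: I_A = (5.91)(0.436)² = 1.123 kg·m²; I_B = (10.8)(0.226)² = 0.5516 kg·m².
Taking A's sense as positive: L = (1.123)(556) = 624.6 kg·m²·rpm.
Combined I = 1.123 + 0.5516 = 1.675 kg·m².
ω_f = L / I = 624.6 / 1.675 = 372.9 rpm.
KE_i = ½ΣIω² = 1904 J; KE_f = ½(1.675)(39.05)² = 1277 J.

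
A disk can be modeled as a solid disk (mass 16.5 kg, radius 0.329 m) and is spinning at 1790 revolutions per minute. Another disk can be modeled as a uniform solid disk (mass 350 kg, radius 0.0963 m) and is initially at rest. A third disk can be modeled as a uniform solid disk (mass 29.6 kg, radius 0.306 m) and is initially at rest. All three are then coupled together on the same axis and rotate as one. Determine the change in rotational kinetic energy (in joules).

No external torque acts about the common axis, so total angular momentum is conserved.
Moments of inertia: I_A = ½(16.5)(0.329)² = 0.8930 kg·m²; I_B = ½(350)(0.0963)² = 1.623 kg·m²; I_C = ½(29.6)(0.306)² = 1.386 kg·m².
Taking A's sense as positive: L = (0.8930)(1790) = 1598 kg·m²·rpm.
Combined I = 0.8930 + 1.623 + 1.386 = 3.902 kg·m².
ω_f = L / I = 1598 / 3.902 = 409.7 rpm.
KE_i = ½ΣIω² = 15690 J; KE_f = ½(3.902)(42.90)² = 3591 J.

ΔKE ≈ -12100 J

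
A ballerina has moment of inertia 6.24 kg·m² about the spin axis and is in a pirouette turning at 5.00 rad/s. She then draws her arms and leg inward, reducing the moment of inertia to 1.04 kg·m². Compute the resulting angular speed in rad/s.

ω₂ ≈ 30.0 rad/s

Angular momentum about the spin axis is conserved since the torque about it is zero.
ω₂ = I₁ω₁ / I₂ = (6.240)(5.00 rad/s) / (1.040) = 30.00 rad/s.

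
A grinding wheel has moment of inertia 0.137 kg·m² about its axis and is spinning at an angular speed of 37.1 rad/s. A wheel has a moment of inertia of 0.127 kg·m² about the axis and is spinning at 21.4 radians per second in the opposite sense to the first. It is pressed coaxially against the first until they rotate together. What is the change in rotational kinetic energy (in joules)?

ΔKE ≈ -113 J

The coupling torques are internal; angular momentum about the shared axis is conserved.
Taking A's sense as positive: L = (0.1370)(37.1) − (0.1270)(21.4) = 2.365 kg·m²·rad/s.
Combined I = 0.1370 + 0.1270 = 0.2640 kg·m².
ω_f = L / I = 2.365 / 0.2640 = 8.958 rad/s.
KE_i = ½ΣIω² = 123.4 J; KE_f = ½(0.2640)(8.958)² = 10.59 J.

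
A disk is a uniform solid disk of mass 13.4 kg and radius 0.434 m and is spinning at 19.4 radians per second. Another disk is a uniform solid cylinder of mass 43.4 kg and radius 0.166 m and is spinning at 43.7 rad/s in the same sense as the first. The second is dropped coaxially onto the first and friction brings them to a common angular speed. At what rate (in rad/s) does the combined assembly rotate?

No external torque acts about the common axis, so total angular momentum is conserved.
Moments of inertia: I_A = ½(13.4)(0.434)² = 1.262 kg·m²; I_B = ½(43.4)(0.166)² = 0.5980 kg·m².
Taking A's sense as positive: L = (1.262)(19.4) + (0.5980)(43.7) = 50.61 kg·m²·rad/s.
Combined I = 1.262 + 0.5980 = 1.860 kg·m².
ω_f = L / I = 50.61 / 1.860 = 27.21 rad/s.

|ω_f| ≈ 27.2 rad/s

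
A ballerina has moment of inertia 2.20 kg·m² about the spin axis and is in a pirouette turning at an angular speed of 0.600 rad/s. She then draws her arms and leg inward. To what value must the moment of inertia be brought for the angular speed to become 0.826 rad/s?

With no external torque about the axis, L is conserved: I₁ω₁ = I₂ω₂.
I₂ = I₁ω₁ / ω₂ = (2.20)(0.600) / (0.826) = 1.598 kg·m².

I₂ ≈ 1.60 kg·m²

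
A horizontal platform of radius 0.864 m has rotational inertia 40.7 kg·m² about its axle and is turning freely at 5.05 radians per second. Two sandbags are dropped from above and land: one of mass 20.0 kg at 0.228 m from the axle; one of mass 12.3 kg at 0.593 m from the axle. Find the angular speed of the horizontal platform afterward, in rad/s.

ω_f ≈ 4.46 rad/s

No external torque acts about the axle; L_before = L_after.
Added inertia Σmr² = (20.0)(0.228)² + (12.3)(0.593)² = 5.365 kg·m²; I_f = 40.70 + 5.365 = 46.06 kg·m².
ω_f = I_p ω_i / I_f = (40.70)(5.05) / 46.06 = 4.462 rad/s.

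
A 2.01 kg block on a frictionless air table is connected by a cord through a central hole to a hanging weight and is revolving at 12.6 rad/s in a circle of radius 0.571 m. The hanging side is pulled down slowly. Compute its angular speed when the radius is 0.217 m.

ω₂ ≈ 87.2 rad/s

No torque about the axis ⇒ m r₁² ω₁ = m r₂² ω₂.
ω₂ = ω₁ (r₁/r₂)² = (12.6)(0.571/0.217)² = 87.24 rad/s.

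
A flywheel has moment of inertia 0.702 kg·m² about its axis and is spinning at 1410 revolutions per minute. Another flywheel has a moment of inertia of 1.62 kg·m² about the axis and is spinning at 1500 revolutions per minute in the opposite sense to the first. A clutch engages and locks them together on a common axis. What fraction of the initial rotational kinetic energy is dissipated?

The coupling torques are internal; angular momentum about the shared axis is conserved.
Taking A's sense as positive: L = (0.7020)(1410) − (1.620)(1500) = -1440 kg·m²·rpm.
Combined I = 0.7020 + 1.620 = 2.322 kg·m².
ω_f = L / I = -1440 / 2.322 = -620.2 rpm.
KE_i = ½ΣIω² = 27640 J; KE_f = ½(2.322)(64.95)² = 4898 J.
Fraction dissipated = (KE_i − KE_f)/KE_i = 0.8228.

fraction ≈ 0.823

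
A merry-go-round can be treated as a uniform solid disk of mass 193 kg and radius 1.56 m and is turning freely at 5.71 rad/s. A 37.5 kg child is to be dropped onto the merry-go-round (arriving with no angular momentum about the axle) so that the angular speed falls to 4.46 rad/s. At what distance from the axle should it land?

No external torque acts about the axle; L_before = L_after.
I_p = ½(193)(1.56)² = 234.8 kg·m².
I_p ω_i = (I_p + m r²) ω_f ⇒ m r² = I_p(ω_i/ω_f − 1) = 234.8(5.71/4.46 − 1) = 65.82 kg·m².
r = √(65.82/37.5) = 1.325 m.

r ≈ 1.32 m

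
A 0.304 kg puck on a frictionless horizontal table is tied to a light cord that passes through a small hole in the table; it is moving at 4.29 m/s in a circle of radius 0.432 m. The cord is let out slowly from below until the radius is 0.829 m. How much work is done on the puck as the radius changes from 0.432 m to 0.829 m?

W ≈ -2.04 J

The only horizontal force on the mass is along the cord (radial), so it exerts no torque about the hole and angular momentum m v r is conserved.
v₂ = v₁ r₁ / r₂ = (4.29)(0.432) / (0.829) = 2.236 m/s.
W = ΔKE = ½m(v₂² − v₁²) = -2.038 J.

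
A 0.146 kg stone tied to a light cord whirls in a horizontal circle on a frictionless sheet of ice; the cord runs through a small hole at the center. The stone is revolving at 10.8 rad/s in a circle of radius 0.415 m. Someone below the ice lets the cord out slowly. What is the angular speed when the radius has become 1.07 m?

No torque about the axis ⇒ m r₁² ω₁ = m r₂² ω₂.
ω₂ = ω₁ (r₁/r₂)² = (10.8)(0.415/1.07)² = 1.625 rad/s.

ω₂ ≈ 1.62 rad/s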